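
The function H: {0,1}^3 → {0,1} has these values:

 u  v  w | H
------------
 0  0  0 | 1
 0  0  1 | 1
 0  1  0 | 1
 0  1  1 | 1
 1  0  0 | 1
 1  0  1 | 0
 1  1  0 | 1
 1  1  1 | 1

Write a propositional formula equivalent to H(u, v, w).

H(u, v, w) = ~((u & ~v) & w)

Only row (1,0,1) gives 0. So H is 1 everywhere except there — the complement of the minterm u·¬v·w.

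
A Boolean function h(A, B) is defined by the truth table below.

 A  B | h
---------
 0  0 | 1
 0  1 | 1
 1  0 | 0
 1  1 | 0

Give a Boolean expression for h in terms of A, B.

The output is the negation of A.

h(A, B) = ¬A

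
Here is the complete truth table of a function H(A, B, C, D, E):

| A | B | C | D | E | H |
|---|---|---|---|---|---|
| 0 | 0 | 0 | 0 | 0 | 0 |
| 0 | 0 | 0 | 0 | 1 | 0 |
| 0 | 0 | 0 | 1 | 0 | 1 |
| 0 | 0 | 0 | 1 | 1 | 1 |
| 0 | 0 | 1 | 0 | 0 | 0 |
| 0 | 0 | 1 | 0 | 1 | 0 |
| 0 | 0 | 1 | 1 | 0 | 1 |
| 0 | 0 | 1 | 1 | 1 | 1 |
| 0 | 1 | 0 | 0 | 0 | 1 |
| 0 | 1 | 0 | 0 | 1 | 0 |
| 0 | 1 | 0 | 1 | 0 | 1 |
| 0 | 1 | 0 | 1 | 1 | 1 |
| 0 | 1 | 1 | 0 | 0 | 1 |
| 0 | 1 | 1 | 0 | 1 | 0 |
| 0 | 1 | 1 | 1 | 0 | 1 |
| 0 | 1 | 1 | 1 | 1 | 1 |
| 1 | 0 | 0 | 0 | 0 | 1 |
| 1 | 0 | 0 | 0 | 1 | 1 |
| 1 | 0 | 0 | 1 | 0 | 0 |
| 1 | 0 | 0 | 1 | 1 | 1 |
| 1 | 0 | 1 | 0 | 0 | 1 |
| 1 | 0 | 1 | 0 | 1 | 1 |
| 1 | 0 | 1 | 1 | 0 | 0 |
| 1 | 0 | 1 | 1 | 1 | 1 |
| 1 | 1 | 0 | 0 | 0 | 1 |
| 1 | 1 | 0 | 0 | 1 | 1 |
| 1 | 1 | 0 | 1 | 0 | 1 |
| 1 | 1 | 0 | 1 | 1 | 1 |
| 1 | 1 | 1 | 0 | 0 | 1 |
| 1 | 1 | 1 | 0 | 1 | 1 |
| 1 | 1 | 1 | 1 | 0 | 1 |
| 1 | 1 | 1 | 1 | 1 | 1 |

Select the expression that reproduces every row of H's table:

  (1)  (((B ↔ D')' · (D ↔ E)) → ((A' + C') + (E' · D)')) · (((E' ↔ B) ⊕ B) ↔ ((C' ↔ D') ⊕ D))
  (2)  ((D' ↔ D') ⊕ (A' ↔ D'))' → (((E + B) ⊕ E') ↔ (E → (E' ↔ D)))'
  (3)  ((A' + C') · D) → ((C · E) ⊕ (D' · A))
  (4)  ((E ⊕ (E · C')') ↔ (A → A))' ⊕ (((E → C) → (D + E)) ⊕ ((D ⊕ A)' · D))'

(1) fails at (0,0,0,0,1): the formula yields 1, H is 0.
(3) fails at (0,0,0,0,0): the formula yields 1, H is 0.
(4) fails at (0,0,0,0,0): the formula yields 1, H is 0.
(2) is the remaining candidate, and it agrees with H on all 32 inputs.

2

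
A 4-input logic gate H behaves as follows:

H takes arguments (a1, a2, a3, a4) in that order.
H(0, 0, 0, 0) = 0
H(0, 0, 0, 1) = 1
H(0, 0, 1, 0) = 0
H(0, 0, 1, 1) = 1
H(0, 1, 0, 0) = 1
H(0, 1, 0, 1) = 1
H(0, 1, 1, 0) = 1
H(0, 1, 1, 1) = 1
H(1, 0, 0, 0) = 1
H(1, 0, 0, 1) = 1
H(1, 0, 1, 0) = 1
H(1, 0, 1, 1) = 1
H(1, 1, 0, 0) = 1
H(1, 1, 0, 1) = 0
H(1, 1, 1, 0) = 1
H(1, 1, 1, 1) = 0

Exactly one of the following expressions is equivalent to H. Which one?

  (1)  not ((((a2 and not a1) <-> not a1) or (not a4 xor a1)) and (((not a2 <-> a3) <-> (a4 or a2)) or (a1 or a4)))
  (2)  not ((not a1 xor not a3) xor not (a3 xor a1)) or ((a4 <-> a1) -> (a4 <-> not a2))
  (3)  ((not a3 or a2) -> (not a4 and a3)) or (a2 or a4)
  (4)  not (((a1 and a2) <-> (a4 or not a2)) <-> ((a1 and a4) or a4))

(1) fails at (0,0,1,0): the formula yields 1, H is 0.
(3) fails at (0,0,1,0): the formula yields 1, H is 0.
(4) fails at (1,0,0,0): the formula yields 0, H is 1.
That leaves (2). Evaluating it on every row reproduces the table of H exactly.

2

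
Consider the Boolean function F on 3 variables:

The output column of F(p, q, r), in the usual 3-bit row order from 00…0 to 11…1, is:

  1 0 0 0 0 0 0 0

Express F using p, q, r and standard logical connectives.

F(p, q, r) = not ((p or q) or r)

The output is 1 only when every input is 0 — NOR of all inputs.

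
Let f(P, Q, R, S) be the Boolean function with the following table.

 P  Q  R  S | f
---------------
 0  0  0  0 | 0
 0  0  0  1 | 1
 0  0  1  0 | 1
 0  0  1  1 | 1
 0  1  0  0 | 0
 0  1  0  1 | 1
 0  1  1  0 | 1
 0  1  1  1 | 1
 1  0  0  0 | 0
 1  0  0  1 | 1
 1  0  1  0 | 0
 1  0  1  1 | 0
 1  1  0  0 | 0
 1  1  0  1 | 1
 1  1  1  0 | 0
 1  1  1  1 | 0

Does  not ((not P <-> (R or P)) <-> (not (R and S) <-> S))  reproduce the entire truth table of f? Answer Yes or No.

Test each input against both f and the formula:
  P=0, Q=0, R=0, S=0: formula gives 0, f = 0 ✓
  P=0, Q=0, R=0, S=1: formula gives 1, f = 1 ✓
  P=0, Q=0, R=1, S=0: formula gives 1, f = 1 ✓
  P=0, Q=0, R=1, S=1: formula gives 1, f = 1 ✓
  …and likewise for the remaining 12 rows.
All 16 rows match — the expression computes f exactly.

Yes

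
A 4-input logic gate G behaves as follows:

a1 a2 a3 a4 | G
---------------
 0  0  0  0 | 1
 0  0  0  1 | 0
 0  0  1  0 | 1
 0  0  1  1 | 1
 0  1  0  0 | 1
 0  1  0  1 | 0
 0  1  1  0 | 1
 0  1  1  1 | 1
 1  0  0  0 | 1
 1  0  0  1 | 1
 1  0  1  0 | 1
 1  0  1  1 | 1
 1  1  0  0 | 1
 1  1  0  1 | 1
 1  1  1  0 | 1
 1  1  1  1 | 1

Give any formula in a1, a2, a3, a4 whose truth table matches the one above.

G is 0 on only 2 rows — (0,0,0,1), (0,1,0,1). Writing each as a minterm (¬a1·¬a2·¬a3·a4, ¬a1·a2·¬a3·a4) and OR-ing them characterizes exactly where G=0, so G is the negation of that disjunction.

G(a1, a2, a3, a4) = ¬((((¬a1 ∧ ¬a2) ∧ ¬a3) ∧ a4) ∨ (((¬a1 ∧ a2) ∧ ¬a3) ∧ a4))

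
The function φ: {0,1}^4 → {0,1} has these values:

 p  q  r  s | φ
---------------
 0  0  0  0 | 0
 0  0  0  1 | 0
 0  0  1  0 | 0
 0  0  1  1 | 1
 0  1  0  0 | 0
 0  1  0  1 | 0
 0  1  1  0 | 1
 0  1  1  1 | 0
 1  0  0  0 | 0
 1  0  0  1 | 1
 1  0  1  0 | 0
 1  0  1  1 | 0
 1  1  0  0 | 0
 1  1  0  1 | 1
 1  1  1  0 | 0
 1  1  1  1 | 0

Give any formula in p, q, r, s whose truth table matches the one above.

The 1-rows are (0,0,1,1), (0,1,1,0), (1,0,0,1), (1,1,0,1). Each contributes one minterm — ¬p·¬q·r·s; ¬p·q·r·¬s; p·¬q·¬r·s; p·q·¬r·s — and their disjunction is a sum-of-products form of φ.

φ(p, q, r, s) = (((((NOT p AND NOT q) AND r) AND s) OR (((NOT p AND q) AND r) AND NOT s)) OR (((p AND NOT q) AND NOT r) AND s)) OR (((p AND q) AND NOT r) AND s)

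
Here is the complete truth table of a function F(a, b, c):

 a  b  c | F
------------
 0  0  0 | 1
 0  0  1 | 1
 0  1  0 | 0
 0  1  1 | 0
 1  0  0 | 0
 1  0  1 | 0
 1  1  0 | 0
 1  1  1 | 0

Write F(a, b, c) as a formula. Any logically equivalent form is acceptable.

F(a, b, c) = ((not a and not b) and not c) or ((not a and not b) and c)

Collect the rows where F=1 — (0,0,0), (0,0,1) — and write one minterm per row: ¬a·¬b·¬c, ¬a·¬b·c. Their union (logical OR) reproduces the table exactly.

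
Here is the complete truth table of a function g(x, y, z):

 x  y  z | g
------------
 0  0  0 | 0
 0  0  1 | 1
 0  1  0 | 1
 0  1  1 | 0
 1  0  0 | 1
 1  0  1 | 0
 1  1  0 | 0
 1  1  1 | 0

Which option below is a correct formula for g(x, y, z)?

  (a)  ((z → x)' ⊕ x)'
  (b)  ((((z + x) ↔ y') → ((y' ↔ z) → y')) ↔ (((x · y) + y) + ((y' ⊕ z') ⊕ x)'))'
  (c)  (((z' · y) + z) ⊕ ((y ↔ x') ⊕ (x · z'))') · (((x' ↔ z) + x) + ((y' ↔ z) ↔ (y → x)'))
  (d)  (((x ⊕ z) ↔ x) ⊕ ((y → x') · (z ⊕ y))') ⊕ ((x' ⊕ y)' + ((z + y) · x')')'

b

(a) disagrees with g on (0,0,0) (formula → 1, table → 0); rule it out.
(c) disagrees with g on (0,0,0) (formula → 1, table → 0); rule it out.
(d) disagrees with g on (0,1,1) (formula → 1, table → 0); rule it out.
That leaves (b). Evaluating it on every row reproduces the table of g exactly.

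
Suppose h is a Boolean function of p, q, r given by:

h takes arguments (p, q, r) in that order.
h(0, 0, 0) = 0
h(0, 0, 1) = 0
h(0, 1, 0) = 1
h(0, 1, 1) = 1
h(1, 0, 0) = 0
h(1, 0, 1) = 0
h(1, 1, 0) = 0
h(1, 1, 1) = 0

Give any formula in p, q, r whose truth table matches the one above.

Collect the rows where h=1 — (0,1,0), (0,1,1) — and write one minterm per row: ¬p·q·¬r, ¬p·q·r. Their union (logical OR) reproduces the table exactly.

h(p, q, r) = ((p' · q) · r') + ((p' · q) · r)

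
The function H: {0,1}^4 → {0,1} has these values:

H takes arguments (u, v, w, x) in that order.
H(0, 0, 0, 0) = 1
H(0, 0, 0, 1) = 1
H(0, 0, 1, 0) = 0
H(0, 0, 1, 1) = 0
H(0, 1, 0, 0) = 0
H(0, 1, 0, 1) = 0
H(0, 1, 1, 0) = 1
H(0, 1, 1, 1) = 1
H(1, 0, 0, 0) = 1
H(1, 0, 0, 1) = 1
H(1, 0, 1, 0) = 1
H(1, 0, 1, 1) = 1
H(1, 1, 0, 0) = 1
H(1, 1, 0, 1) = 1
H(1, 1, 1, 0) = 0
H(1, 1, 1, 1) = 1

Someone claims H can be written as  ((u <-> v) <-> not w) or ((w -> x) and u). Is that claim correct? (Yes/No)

Evaluate ((u <-> v) <-> not w) or ((w -> x) and u) on each row and compare to H:
  u=0, v=0, w=0, x=0: formula gives 1, H = 1 ✓
  u=0, v=0, w=0, x=1: formula gives 1, H = 1 ✓
  u=0, v=0, w=1, x=0: formula gives 0, H = 0 ✓
  u=0, v=0, w=1, x=1: formula gives 0, H = 0 ✓
  … (the remaining 12 rows also agree.)
All 16 rows match — the expression computes H exactly.

Yes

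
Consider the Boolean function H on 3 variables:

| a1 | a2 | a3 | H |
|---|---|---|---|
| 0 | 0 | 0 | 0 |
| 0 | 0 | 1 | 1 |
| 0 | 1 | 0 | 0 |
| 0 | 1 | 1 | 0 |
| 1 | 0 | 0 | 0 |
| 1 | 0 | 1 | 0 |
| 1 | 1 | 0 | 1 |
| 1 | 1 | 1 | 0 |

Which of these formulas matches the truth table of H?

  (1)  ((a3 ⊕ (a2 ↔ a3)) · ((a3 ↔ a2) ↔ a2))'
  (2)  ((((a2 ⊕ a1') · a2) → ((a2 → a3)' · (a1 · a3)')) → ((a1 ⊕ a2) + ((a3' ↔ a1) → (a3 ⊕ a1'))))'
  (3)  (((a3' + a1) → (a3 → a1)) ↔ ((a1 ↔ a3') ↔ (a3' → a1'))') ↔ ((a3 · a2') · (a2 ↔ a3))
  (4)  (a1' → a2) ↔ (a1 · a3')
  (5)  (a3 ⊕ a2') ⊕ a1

2

(1) fails at (0,0,0): the formula yields 1, H is 0.
(3) fails at (0,1,1): the formula yields 1, H is 0.
(4) fails at (0,0,0): the formula yields 1, H is 0.
(5) fails at (0,0,0): the formula yields 1, H is 0.
That leaves (2). Evaluating it on every row reproduces the table of H exactly.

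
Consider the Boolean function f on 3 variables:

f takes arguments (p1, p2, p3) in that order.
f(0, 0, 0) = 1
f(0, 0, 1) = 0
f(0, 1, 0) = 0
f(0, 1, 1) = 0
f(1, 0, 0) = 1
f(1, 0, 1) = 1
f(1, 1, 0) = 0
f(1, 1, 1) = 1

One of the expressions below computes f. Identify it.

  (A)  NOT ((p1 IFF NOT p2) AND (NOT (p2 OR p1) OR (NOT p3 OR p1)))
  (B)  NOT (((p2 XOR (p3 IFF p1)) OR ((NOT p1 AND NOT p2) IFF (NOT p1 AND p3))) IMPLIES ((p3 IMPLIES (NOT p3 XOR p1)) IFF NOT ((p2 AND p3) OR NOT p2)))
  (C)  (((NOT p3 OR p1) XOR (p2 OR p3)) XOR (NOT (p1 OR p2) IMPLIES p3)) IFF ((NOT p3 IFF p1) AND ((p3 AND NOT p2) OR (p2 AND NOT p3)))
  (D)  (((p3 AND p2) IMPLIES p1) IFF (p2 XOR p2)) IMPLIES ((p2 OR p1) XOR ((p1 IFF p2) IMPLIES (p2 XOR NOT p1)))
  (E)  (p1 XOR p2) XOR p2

(A): at (0,0,1) it gives 1, but f = 0 — eliminated.
(C): at (0,0,0) it gives 0, but f = 1 — eliminated.
(D): at (0,0,1) it gives 1, but f = 0 — eliminated.
(E): at (0,0,0) it gives 0, but f = 1 — eliminated.
(B) is the remaining candidate, and it agrees with f on all 8 inputs.

B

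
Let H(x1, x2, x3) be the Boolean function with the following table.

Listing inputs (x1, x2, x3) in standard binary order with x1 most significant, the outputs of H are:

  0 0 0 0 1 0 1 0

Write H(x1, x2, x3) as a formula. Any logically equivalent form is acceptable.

H(x1, x2, x3) = ((x1 and not x2) and not x3) or ((x1 and x2) and not x3)

The 1-rows are (1,0,0), (1,1,0). Each contributes one minterm — x1·¬x2·¬x3; x1·x2·¬x3 — and their disjunction is a sum-of-products form of H.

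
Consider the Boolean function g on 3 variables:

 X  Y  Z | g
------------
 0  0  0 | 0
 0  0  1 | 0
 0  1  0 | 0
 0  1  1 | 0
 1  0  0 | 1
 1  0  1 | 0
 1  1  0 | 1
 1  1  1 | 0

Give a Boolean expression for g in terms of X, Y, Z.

g(X, Y, Z) = ((X ∧ ¬Y) ∧ ¬Z) ∨ ((X ∧ Y) ∧ ¬Z)

The 1-rows are (1,0,0), (1,1,0). Each contributes one minterm — X·¬Y·¬Z; X·Y·¬Z — and their disjunction is a sum-of-products form of g.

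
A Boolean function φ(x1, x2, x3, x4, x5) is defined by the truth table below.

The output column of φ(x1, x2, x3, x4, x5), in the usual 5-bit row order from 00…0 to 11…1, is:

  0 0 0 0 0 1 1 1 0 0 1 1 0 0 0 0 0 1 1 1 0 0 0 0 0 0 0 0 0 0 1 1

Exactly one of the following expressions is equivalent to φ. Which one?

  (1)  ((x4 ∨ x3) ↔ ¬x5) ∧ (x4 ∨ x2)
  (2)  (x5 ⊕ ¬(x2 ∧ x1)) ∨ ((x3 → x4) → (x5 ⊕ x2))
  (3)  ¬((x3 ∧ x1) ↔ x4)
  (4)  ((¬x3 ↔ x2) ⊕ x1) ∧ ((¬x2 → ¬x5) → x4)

(1) fails at (0,0,0,1,0): the formula yields 1, φ is 0.
(2) fails at (0,0,0,0,0): the formula yields 1, φ is 0.
(3) fails at (0,0,0,1,0): the formula yields 1, φ is 0.
That leaves (4). Evaluating it on every row reproduces the table of φ exactly.

4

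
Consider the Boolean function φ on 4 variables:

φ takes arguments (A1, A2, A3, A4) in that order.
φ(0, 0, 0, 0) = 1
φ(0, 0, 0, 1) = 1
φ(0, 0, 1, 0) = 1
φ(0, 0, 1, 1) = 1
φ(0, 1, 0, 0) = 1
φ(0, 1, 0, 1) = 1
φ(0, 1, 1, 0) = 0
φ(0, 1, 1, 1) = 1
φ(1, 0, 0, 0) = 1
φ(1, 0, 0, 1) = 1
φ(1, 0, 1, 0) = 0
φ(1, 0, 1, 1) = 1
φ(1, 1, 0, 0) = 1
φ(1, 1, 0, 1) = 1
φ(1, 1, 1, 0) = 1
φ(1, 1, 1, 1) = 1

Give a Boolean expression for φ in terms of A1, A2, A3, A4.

φ(A1, A2, A3, A4) = ((((A1' · A2) · A3) · A4') + (((A1 · A2') · A3) · A4'))'

There are just 2 zero rows: (0,1,1,0), (1,0,1,0). Their minterms are ¬A1·A2·A3·¬A4, A1·¬A2·A3·¬A4; the OR of those covers precisely the 0-outputs, and negating it yields φ.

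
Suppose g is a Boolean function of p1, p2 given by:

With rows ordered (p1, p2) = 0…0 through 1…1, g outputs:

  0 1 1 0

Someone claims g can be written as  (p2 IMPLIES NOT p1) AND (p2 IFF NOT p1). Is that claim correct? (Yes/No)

Yes

Check the formula against g row by row:
  p1=0, p2=0: formula gives 0, g = 0 ✓
  p1=0, p2=1: formula gives 1, g = 1 ✓
  p1=1, p2=0: formula gives 1, g = 1 ✓
  p1=1, p2=1: formula gives 0, g = 0 ✓
Every row agrees, so the formula is equivalent.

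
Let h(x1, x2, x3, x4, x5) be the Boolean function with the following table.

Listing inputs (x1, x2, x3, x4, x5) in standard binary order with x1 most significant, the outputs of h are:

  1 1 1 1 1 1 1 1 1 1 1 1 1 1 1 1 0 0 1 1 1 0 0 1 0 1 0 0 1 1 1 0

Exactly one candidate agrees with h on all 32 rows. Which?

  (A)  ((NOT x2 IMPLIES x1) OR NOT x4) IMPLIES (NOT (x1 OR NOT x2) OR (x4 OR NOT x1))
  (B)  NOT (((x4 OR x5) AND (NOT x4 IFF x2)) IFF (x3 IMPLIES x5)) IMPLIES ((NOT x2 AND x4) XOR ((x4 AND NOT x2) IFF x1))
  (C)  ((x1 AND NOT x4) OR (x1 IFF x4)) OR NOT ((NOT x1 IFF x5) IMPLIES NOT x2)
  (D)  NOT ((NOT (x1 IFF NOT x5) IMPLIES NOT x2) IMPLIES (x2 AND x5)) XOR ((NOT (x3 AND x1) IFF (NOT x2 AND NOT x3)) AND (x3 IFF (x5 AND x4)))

B

(A) fails at (1,0,1,0,0): the formula yields 0, h is 1.
(C) fails at (0,0,0,1,0): the formula yields 0, h is 1.
(D) fails at (0,0,0,0,0): the formula yields 0, h is 1.
That leaves (B). Evaluating it on every row reproduces the table of h exactly.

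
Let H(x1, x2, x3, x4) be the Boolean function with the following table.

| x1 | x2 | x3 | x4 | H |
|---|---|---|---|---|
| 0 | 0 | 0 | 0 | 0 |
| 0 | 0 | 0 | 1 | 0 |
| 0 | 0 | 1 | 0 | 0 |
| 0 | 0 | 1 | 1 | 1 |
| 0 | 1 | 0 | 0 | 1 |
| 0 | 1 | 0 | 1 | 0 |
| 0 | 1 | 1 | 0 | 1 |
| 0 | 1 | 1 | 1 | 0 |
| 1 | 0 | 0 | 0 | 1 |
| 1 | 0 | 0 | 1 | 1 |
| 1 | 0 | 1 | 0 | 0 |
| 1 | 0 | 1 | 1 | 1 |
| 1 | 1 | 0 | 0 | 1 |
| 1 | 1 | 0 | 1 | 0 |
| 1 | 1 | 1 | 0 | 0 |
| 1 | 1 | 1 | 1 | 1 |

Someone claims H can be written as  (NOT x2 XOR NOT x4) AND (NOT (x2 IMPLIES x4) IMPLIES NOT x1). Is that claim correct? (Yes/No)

Evaluate (NOT x2 XOR NOT x4) AND (NOT (x2 IMPLIES x4) IMPLIES NOT x1) on each row and compare to H:
  x1=0, x2=0, x3=0, x4=0: formula gives 0, H = 0 ✓
  x1=0, x2=0, x3=0, x4=1: formula gives 1, but H = 0 ✗
A single disagreement suffices: at (0,0,0,1) they differ, so the formula does not compute H.

No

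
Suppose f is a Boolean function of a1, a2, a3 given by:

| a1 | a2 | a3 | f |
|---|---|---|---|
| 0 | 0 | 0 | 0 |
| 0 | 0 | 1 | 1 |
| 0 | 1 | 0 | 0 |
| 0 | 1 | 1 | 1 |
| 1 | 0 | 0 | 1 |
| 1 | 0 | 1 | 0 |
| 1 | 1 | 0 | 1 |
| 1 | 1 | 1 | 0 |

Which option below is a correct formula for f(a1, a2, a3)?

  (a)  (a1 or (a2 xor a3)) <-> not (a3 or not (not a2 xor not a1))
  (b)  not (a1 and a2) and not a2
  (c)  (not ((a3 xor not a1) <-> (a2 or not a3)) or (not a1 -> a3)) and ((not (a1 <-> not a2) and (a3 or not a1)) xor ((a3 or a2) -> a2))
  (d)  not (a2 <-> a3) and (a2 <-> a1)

(a) fails at (0,0,0): the formula yields 1, f is 0.
(b) fails at (0,0,0): the formula yields 1, f is 0.
(d) fails at (0,1,1): the formula yields 0, f is 1.
That leaves (c). Evaluating it on every row reproduces the table of f exactly.

c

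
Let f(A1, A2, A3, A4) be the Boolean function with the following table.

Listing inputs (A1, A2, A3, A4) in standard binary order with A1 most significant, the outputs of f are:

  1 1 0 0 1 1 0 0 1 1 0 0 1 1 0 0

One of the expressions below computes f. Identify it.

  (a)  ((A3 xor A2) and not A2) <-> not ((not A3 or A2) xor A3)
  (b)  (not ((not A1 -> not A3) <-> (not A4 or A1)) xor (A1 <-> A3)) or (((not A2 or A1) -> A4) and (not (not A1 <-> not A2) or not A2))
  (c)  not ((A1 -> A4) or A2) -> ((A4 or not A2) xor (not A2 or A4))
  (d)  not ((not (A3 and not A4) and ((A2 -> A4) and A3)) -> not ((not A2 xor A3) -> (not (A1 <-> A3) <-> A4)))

a

(b): at (0,0,1,0) it gives 1, but f = 0 — eliminated.
(c): at (0,0,1,0) it gives 1, but f = 0 — eliminated.
(d): at (0,0,0,0) it gives 0, but f = 1 — eliminated.
(a) is the remaining candidate, and it agrees with f on all 16 inputs.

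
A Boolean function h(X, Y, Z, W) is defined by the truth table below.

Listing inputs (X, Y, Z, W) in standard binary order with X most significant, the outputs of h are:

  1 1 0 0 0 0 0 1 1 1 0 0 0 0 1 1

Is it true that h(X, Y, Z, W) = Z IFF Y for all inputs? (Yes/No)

No

Evaluate Z IFF Y on each row and compare to h:
  X=0, Y=0, Z=0, W=0: formula gives 1, h = 1 ✓
  X=0, Y=0, Z=0, W=1: formula gives 1, h = 1 ✓
  X=0, Y=0, Z=1, W=0: formula gives 0, h = 0 ✓
  X=0, Y=0, Z=1, W=1: formula gives 0, h = 0 ✓
  …
  X=0, Y=1, Z=1, W=0: formula gives 1, but h = 0 ✗
A single disagreement suffices: at (0,1,1,0) they differ, so the formula does not compute h.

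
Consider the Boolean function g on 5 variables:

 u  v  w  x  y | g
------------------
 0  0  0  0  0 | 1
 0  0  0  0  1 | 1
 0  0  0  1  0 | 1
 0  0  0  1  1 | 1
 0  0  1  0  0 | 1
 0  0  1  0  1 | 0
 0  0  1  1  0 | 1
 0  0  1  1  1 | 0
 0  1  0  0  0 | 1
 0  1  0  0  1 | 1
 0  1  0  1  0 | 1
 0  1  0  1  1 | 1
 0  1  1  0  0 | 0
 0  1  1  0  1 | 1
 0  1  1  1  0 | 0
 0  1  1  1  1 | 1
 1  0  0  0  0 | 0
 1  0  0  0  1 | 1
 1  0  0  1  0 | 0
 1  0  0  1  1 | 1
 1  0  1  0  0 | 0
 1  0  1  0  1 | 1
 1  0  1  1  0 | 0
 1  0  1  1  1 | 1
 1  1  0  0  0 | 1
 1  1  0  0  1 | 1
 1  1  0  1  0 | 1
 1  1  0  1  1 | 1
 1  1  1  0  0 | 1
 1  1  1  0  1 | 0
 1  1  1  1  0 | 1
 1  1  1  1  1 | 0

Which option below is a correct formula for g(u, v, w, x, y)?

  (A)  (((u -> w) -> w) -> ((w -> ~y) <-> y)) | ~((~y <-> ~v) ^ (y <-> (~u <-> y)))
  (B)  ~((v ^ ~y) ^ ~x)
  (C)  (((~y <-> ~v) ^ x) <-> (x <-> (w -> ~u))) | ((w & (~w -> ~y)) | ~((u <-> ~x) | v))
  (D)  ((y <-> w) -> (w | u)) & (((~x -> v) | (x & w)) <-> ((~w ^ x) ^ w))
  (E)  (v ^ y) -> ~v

(B) disagrees with g on (0,0,0,0,1) (formula → 0, table → 1); rule it out.
(C) disagrees with g on (0,0,0,1,0) (formula → 0, table → 1); rule it out.
(D) disagrees with g on (0,0,0,0,0) (formula → 0, table → 1); rule it out.
(E) disagrees with g on (0,0,1,0,1) (formula → 1, table → 0); rule it out.
Only (A) survives; checking it on all 32 rows confirms it matches g.

A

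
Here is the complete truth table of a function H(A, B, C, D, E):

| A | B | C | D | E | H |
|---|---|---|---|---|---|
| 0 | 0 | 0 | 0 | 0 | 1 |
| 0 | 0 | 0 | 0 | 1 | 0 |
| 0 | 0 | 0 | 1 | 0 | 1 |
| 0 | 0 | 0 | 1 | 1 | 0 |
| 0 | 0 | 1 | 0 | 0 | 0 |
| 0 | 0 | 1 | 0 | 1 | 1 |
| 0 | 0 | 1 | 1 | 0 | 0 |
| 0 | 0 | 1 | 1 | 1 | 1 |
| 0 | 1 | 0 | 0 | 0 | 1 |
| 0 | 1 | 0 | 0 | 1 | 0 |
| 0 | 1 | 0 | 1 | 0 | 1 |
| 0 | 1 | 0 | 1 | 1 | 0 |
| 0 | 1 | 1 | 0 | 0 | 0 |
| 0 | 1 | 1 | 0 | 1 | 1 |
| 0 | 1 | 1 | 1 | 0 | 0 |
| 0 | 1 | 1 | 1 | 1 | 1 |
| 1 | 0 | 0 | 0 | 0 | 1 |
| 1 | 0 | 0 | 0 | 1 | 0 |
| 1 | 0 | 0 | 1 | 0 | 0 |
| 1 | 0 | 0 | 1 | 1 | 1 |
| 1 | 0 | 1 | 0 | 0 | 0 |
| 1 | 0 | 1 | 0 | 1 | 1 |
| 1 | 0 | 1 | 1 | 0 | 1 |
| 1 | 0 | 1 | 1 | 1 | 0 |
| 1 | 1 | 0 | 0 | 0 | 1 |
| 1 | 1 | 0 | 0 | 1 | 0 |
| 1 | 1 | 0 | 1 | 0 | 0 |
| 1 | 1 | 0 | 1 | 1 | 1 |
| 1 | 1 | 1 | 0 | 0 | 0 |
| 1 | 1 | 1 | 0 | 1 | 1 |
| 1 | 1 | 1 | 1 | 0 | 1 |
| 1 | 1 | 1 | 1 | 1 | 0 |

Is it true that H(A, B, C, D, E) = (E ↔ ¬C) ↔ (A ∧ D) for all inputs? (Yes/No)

Yes

Evaluate (E ↔ ¬C) ↔ (A ∧ D) on each row and compare to H:
  A=0, B=0, C=0, D=0, E=0: formula gives 1, H = 1 ✓
  A=0, B=0, C=0, D=0, E=1: formula gives 0, H = 0 ✓
  A=0, B=0, C=0, D=1, E=0: formula gives 1, H = 1 ✓
  A=0, B=0, C=0, D=1, E=1: formula gives 0, H = 0 ✓
  …and likewise for the remaining 28 rows.
All 32 rows match — the expression computes H exactly.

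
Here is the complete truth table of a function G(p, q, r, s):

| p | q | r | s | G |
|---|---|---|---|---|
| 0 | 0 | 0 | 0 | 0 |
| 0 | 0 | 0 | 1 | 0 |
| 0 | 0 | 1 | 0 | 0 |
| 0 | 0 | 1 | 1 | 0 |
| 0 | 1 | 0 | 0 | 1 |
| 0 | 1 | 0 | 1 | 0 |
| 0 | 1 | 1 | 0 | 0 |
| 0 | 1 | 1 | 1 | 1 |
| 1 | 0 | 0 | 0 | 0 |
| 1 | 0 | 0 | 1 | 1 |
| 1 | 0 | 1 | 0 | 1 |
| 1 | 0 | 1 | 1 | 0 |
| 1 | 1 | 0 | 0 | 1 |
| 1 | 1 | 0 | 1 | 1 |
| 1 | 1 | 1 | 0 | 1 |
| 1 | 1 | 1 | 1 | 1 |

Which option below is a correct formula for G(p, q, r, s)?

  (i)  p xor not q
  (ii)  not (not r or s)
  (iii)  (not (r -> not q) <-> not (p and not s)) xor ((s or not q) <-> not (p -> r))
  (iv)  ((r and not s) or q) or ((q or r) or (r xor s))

iii

(i): at (0,0,0,0) it gives 1, but G = 0 — eliminated.
(ii): at (0,0,1,0) it gives 1, but G = 0 — eliminated.
(iv): at (0,0,0,1) it gives 1, but G = 0 — eliminated.
Only (iii) survives; checking it on all 16 rows confirms it matches G.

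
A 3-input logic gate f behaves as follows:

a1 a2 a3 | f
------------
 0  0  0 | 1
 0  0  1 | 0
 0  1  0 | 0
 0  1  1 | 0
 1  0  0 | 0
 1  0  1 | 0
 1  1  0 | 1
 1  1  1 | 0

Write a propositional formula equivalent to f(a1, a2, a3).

f(a1, a2, a3) = ((~a1 & ~a2) & ~a3) | ((a1 & a2) & ~a3)

f=1 on 2 inputs: (0,0,0), (1,1,0). Reading each as a conjunction of literals (¬a1·¬a2·¬a3, a1·a2·¬a3) and taking the OR gives the canonical DNF.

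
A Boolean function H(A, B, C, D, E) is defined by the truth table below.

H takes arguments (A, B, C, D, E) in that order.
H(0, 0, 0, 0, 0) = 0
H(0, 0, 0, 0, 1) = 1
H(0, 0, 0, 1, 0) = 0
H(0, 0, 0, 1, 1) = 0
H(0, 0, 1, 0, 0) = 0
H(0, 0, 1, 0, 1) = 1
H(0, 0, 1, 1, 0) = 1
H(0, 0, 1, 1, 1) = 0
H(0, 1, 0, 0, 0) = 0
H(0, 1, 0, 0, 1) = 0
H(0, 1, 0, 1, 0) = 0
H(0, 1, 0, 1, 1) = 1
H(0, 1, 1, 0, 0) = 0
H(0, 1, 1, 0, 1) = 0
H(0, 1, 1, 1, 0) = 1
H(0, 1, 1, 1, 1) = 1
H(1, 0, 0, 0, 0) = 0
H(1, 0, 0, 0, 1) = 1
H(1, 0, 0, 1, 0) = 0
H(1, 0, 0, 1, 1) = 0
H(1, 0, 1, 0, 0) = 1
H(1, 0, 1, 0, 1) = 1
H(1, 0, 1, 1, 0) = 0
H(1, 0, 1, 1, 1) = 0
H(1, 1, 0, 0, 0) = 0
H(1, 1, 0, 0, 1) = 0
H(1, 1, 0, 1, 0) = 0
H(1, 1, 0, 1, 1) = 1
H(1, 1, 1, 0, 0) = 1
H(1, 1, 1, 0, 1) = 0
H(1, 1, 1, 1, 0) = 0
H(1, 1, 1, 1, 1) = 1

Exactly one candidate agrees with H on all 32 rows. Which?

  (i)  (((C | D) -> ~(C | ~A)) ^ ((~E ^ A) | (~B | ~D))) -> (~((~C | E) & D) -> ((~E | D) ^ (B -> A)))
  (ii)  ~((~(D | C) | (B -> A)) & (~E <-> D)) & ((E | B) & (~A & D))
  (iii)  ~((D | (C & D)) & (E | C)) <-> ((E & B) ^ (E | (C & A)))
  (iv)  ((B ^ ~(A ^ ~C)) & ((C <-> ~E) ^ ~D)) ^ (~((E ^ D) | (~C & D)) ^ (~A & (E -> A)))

(i) disagrees with H on (0,0,0,0,0) (formula → 1, table → 0); rule it out.
(ii) disagrees with H on (0,0,0,0,1) (formula → 0, table → 1); rule it out.
(iv) disagrees with H on (0,0,0,0,1) (formula → 0, table → 1); rule it out.
(iii) is the remaining candidate, and it agrees with H on all 32 inputs.

iii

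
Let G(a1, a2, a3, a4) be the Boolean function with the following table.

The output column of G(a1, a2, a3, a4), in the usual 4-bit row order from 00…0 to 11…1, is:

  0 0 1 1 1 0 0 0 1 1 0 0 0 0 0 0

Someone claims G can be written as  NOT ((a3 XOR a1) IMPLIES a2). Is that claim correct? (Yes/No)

No

Test each input against both G and the formula:
  a1=0, a2=0, a3=0, a4=0: formula gives 0, G = 0 ✓
  a1=0, a2=0, a3=0, a4=1: formula gives 0, G = 0 ✓
  a1=0, a2=0, a3=1, a4=0: formula gives 1, G = 1 ✓
  a1=0, a2=0, a3=1, a4=1: formula gives 1, G = 1 ✓
  a1=0, a2=1, a3=0, a4=0: formula gives 0, but G = 1 ✗
Row (0,1,0,0) is a counterexample, so the formula is not equivalent to G.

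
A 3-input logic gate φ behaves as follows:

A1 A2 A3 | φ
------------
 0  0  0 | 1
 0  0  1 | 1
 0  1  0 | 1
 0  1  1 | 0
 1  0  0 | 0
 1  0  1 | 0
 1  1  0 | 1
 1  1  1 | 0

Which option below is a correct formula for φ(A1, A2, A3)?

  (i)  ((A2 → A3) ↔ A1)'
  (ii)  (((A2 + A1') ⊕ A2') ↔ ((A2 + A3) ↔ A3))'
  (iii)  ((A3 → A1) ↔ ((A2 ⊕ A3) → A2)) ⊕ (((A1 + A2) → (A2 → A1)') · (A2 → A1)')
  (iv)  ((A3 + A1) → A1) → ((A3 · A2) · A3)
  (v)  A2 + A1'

ii

(i): at (0,1,0) it gives 0, but φ = 1 — eliminated.
(iii): at (0,1,0) it gives 0, but φ = 1 — eliminated.
(iv): at (0,0,0) it gives 0, but φ = 1 — eliminated.
(v): at (0,1,1) it gives 1, but φ = 0 — eliminated.
(ii) is the remaining candidate, and it agrees with φ on all 8 inputs.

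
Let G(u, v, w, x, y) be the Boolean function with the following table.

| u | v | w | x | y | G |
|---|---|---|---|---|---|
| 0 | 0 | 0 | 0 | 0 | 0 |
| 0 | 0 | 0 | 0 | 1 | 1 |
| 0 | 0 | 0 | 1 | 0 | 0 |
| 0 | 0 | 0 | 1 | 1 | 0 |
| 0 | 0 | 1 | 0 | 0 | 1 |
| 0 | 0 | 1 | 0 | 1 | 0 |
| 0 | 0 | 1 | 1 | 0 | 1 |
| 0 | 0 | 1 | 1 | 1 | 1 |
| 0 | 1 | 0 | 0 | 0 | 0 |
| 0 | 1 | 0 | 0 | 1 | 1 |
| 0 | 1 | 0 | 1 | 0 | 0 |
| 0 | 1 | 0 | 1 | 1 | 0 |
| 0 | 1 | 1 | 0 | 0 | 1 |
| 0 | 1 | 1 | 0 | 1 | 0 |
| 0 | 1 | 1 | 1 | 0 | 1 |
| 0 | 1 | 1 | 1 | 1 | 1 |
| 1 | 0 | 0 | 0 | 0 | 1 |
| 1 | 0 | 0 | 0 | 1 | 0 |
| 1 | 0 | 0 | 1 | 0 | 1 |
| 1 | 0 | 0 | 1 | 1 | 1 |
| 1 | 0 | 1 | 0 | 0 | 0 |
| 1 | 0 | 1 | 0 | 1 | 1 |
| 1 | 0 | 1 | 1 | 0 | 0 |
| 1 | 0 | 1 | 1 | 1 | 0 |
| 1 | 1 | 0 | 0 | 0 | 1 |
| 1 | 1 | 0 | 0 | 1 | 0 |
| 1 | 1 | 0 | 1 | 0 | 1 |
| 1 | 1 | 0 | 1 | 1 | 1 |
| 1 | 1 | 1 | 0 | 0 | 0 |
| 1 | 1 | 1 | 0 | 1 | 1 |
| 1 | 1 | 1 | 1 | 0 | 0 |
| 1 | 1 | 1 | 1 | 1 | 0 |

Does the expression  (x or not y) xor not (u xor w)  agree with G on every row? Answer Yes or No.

Yes

Evaluate (x or not y) xor not (u xor w) on each row and compare to G:
  u=0, v=0, w=0, x=0, y=0: formula gives 0, G = 0 ✓
  u=0, v=0, w=0, x=0, y=1: formula gives 1, G = 1 ✓
  u=0, v=0, w=0, x=1, y=0: formula gives 0, G = 0 ✓
  u=0, v=0, w=0, x=1, y=1: formula gives 0, G = 0 ✓
  … (the remaining 28 rows also agree.)
Every row agrees, so the formula is equivalent.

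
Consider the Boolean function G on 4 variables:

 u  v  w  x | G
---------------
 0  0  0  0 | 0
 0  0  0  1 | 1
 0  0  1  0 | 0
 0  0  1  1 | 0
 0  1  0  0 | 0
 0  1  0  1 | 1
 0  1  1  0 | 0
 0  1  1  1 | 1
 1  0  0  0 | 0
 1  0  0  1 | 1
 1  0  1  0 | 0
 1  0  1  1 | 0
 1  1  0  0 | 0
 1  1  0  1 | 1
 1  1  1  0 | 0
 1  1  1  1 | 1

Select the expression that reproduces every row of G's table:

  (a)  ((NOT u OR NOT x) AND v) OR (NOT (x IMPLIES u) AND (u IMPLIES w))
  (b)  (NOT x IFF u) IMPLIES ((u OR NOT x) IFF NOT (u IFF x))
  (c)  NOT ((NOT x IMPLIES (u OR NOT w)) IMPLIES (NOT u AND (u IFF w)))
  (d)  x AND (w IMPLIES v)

d

(a) fails at (0,0,1,1): the formula yields 1, G is 0.
(b) fails at (0,0,0,0): the formula yields 1, G is 0.
(c) fails at (0,0,0,1): the formula yields 0, G is 1.
That leaves (d). Evaluating it on every row reproduces the table of G exactly.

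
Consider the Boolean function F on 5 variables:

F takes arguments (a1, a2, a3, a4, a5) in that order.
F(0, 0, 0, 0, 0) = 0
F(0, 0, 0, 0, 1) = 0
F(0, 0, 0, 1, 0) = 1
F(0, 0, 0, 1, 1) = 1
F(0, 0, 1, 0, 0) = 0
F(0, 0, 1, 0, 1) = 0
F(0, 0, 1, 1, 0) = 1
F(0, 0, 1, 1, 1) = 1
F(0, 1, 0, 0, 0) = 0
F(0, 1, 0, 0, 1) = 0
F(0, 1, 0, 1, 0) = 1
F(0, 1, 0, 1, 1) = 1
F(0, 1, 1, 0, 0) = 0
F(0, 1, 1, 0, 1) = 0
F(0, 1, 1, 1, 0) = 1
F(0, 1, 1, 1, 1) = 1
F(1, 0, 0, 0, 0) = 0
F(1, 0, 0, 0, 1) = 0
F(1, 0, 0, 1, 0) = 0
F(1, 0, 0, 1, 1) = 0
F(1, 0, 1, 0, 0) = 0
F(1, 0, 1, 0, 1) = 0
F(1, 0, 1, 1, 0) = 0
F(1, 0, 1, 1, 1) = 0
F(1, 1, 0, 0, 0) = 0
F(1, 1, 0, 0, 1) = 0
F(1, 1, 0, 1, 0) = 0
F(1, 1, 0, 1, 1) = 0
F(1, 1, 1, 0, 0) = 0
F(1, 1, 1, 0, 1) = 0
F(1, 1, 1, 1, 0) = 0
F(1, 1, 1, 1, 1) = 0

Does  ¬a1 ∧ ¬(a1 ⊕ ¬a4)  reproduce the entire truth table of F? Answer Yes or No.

Yes

Check the formula against F row by row:
  a1=0, a2=0, a3=0, a4=0, a5=0: formula gives 0, F = 0 ✓
  a1=0, a2=0, a3=0, a4=0, a5=1: formula gives 0, F = 0 ✓
  a1=0, a2=0, a3=0, a4=1, a5=0: formula gives 1, F = 1 ✓
  a1=0, a2=0, a3=0, a4=1, a5=1: formula gives 1, F = 1 ✓
  … (the remaining 28 rows also agree.)
No disagreement on any input; they are logically equivalent.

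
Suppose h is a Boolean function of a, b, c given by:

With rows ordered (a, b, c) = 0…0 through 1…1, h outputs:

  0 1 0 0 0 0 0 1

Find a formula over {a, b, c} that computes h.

h(a, b, c) = ((¬a ∧ ¬b) ∧ c) ∨ ((a ∧ b) ∧ c)

h=1 on 2 inputs: (0,0,1), (1,1,1). Reading each as a conjunction of literals (¬a·¬b·c, a·b·c) and taking the OR gives the canonical DNF.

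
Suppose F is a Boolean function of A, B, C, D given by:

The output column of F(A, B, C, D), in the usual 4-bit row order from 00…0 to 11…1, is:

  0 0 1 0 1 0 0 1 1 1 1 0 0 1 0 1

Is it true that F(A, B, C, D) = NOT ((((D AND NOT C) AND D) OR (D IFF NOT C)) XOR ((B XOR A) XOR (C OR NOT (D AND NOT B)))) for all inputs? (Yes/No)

Test each input against both F and the formula:
  A=0, B=0, C=0, D=0: formula gives 0, F = 0 ✓
  A=0, B=0, C=0, D=1: formula gives 0, F = 0 ✓
  A=0, B=0, C=1, D=0: formula gives 1, F = 1 ✓
  A=0, B=0, C=1, D=1: formula gives 0, F = 0 ✓
  …
  A=1, B=0, C=1, D=0: formula gives 0, but F = 1 ✗
Row (1,0,1,0) is a counterexample, so the formula is not equivalent to F.

No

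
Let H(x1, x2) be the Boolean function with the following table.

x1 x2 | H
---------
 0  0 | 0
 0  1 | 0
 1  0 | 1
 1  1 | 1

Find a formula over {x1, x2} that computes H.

H(x1, x2) = x1

The output simply equals x1.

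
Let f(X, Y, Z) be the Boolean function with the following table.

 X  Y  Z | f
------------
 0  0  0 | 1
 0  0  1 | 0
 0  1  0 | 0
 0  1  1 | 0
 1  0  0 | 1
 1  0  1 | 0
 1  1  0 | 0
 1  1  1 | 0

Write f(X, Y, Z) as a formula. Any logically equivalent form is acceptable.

f=1 on 2 inputs: (0,0,0), (1,0,0). Reading each as a conjunction of literals (¬X·¬Y·¬Z, X·¬Y·¬Z) and taking the OR gives the canonical DNF.

f(X, Y, Z) = ((NOT X AND NOT Y) AND NOT Z) OR ((X AND NOT Y) AND NOT Z)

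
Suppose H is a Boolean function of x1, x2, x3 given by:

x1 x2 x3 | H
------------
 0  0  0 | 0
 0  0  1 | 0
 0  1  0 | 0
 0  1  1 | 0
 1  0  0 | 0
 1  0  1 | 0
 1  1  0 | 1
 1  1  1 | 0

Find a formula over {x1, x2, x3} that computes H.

H is 1 on exactly one input, (1,1,0), whose minterm is x1·x2·¬x3. So H is just that conjunction.

H(x1, x2, x3) = (x1 & x2) & ~x3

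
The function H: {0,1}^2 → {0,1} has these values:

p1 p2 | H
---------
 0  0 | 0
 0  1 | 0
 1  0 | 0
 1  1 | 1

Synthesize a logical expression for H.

H(p1, p2) = p1 · p2

The output is 1 only when every input is 1 — the AND of all inputs.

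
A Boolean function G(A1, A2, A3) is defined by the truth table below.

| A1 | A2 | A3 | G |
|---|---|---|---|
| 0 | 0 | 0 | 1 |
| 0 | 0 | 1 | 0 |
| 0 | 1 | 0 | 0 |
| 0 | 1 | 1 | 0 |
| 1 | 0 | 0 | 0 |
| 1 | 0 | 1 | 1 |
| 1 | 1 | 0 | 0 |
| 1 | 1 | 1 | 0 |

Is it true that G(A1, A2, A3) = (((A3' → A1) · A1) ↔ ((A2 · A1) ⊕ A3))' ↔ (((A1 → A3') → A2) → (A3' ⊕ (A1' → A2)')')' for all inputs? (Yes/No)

Test each input against both G and the formula:
  A1=0, A2=0, A3=0: formula gives 1, G = 1 ✓
  A1=0, A2=0, A3=1: formula gives 0, G = 0 ✓
  A1=0, A2=1, A3=0: formula gives 0, G = 0 ✓
  A1=0, A2=1, A3=1: formula gives 0, G = 0 ✓
  A1=1, A2=0, A3=0: formula gives 0, G = 0 ✓
  …and likewise for the remaining 3 rows.
No disagreement on any input; they are logically equivalent.

Yes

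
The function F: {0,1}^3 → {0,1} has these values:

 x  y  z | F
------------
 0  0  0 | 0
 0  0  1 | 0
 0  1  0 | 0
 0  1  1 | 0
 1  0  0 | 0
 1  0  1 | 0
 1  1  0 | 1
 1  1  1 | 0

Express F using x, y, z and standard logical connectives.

F(x, y, z) = (x AND y) AND NOT z

F is 1 on exactly one input, (1,1,0), whose minterm is x·y·¬z. So F is just that conjunction.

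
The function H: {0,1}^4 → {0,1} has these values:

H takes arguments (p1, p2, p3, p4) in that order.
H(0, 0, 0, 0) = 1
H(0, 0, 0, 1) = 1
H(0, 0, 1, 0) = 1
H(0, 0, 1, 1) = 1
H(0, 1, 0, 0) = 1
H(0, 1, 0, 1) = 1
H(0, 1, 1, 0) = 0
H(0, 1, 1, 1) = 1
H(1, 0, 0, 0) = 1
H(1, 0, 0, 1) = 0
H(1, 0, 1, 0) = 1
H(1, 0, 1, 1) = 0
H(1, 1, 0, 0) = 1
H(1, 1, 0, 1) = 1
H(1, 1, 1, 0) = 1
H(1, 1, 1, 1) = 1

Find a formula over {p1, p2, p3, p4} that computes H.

H(p1, p2, p3, p4) = ~(((((~p1 & p2) & p3) & ~p4) | (((p1 & ~p2) & ~p3) & p4)) | (((p1 & ~p2) & p3) & p4))

H is 0 on only 3 rows — (0,1,1,0), (1,0,0,1), (1,0,1,1). Writing each as a minterm (¬p1·p2·p3·¬p4, p1·¬p2·¬p3·p4, p1·¬p2·p3·p4) and OR-ing them characterizes exactly where H=0, so H is the negation of that disjunction.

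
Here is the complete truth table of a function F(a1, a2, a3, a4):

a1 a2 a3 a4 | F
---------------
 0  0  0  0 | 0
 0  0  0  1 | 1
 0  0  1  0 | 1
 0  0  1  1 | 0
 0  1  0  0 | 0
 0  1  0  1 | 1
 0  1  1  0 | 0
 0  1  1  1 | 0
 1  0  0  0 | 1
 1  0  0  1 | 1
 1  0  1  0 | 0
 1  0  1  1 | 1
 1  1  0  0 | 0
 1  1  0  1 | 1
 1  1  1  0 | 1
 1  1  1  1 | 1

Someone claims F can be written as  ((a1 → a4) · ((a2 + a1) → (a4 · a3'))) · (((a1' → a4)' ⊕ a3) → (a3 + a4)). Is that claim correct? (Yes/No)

Check the formula against F row by row:
  a1=0, a2=0, a3=0, a4=0: formula gives 0, F = 0 ✓
  a1=0, a2=0, a3=0, a4=1: formula gives 1, F = 1 ✓
  a1=0, a2=0, a3=1, a4=0: formula gives 1, F = 1 ✓
  a1=0, a2=0, a3=1, a4=1: formula gives 1, but F = 0 ✗
Since they disagree at (0,0,1,1), the expression is not a correct formula for F.

No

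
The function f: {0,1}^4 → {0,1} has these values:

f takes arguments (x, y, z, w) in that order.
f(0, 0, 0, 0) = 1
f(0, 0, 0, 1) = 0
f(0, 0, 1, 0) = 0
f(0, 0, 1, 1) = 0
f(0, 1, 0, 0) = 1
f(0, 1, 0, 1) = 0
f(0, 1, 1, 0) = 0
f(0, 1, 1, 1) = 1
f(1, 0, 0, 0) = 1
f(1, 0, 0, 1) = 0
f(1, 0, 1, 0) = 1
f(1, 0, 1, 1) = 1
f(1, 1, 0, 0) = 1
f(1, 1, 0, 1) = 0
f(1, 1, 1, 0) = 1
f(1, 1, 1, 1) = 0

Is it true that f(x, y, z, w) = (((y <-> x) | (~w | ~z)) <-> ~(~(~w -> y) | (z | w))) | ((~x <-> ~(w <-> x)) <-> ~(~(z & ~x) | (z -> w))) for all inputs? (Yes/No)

Evaluate (((y <-> x) | (~w | ~z)) <-> ~(~(~w -> y) | (z | w))) | ((~x <-> ~(w <-> x)) <-> ~(~(z & ~x) | (z -> w))) on each row and compare to f:
  x=0, y=0, z=0, w=0: formula gives 1, f = 1 ✓
  x=0, y=0, z=0, w=1: formula gives 0, f = 0 ✓
  x=0, y=0, z=1, w=0: formula gives 0, f = 0 ✓
  x=0, y=0, z=1, w=1: formula gives 0, f = 0 ✓
  … (the remaining 12 rows also agree.)
No disagreement on any input; they are logically equivalent.

Yes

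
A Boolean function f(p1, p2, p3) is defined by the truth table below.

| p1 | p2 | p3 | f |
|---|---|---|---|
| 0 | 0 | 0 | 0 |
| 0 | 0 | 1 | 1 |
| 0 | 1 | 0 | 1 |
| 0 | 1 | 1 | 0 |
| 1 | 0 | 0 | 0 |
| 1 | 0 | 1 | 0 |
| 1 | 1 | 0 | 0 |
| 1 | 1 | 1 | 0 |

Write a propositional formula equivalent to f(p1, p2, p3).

The 1-rows are (0,0,1), (0,1,0). Each contributes one minterm — ¬p1·¬p2·p3; ¬p1·p2·¬p3 — and their disjunction is a sum-of-products form of f.

f(p1, p2, p3) = ((NOT p1 AND NOT p2) AND p3) OR ((NOT p1 AND p2) AND NOT p3)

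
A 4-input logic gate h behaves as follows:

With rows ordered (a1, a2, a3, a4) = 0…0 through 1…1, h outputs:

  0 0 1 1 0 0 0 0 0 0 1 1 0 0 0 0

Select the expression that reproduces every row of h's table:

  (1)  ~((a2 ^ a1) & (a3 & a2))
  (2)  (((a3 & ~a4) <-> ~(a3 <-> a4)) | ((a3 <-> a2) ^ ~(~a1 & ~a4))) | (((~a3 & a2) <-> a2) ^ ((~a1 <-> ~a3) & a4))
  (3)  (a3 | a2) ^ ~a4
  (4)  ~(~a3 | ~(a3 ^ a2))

(1) fails at (0,0,0,0): the formula yields 1, h is 0.
(2) fails at (0,0,0,0): the formula yields 1, h is 0.
(3) fails at (0,0,0,0): the formula yields 1, h is 0.
That leaves (4). Evaluating it on every row reproduces the table of h exactly.

4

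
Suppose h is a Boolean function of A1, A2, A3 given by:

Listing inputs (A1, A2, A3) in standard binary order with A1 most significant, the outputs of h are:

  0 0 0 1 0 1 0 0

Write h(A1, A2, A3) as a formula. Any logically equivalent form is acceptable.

h(A1, A2, A3) = ((NOT A1 AND A2) AND A3) OR ((A1 AND NOT A2) AND A3)

Collect the rows where h=1 — (0,1,1), (1,0,1) — and write one minterm per row: ¬A1·A2·A3, A1·¬A2·A3. Their union (logical OR) reproduces the table exactly.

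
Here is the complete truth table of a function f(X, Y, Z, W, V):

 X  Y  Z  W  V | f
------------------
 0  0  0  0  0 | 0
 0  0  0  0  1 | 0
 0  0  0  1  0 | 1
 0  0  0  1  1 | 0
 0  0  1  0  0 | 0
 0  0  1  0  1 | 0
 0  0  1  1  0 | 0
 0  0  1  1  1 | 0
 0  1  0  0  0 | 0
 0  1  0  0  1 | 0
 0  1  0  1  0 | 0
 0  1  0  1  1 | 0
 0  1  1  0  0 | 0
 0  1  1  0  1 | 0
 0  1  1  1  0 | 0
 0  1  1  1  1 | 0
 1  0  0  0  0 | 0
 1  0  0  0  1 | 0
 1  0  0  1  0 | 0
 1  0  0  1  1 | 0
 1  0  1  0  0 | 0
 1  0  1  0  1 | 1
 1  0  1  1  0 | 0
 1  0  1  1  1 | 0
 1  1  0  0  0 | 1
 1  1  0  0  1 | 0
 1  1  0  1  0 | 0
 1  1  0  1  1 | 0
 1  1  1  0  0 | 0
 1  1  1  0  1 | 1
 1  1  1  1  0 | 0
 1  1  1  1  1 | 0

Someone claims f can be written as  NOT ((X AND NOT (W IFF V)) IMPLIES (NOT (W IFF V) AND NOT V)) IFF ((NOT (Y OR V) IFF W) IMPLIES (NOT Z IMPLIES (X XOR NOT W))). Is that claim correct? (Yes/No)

Yes

Test each input against both f and the formula:
  X=0, Y=0, Z=0, W=0, V=0: formula gives 0, f = 0 ✓
  X=0, Y=0, Z=0, W=0, V=1: formula gives 0, f = 0 ✓
  X=0, Y=0, Z=0, W=1, V=0: formula gives 1, f = 1 ✓
  X=0, Y=0, Z=0, W=1, V=1: formula gives 0, f = 0 ✓
  …and likewise for the remaining 28 rows.
Every row agrees, so the formula is equivalent.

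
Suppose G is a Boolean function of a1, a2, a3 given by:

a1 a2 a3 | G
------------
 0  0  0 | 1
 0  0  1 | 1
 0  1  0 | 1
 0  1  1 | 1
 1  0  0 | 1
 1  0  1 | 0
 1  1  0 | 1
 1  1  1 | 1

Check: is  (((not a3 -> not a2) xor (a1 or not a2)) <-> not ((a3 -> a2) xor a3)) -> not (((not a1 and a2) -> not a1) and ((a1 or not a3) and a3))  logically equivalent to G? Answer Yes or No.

Yes

Evaluate (((not a3 -> not a2) xor (a1 or not a2)) <-> not ((a3 -> a2) xor a3)) -> not (((not a1 and a2) -> not a1) and ((a1 or not a3) and a3)) on each row and compare to G:
  a1=0, a2=0, a3=0: formula gives 1, G = 1 ✓
  a1=0, a2=0, a3=1: formula gives 1, G = 1 ✓
  a1=0, a2=1, a3=0: formula gives 1, G = 1 ✓
  a1=0, a2=1, a3=1: formula gives 1, G = 1 ✓
  a1=1, a2=0, a3=0: formula gives 1, G = 1 ✓
  …and likewise for the remaining 3 rows.
Every row agrees, so the formula is equivalent.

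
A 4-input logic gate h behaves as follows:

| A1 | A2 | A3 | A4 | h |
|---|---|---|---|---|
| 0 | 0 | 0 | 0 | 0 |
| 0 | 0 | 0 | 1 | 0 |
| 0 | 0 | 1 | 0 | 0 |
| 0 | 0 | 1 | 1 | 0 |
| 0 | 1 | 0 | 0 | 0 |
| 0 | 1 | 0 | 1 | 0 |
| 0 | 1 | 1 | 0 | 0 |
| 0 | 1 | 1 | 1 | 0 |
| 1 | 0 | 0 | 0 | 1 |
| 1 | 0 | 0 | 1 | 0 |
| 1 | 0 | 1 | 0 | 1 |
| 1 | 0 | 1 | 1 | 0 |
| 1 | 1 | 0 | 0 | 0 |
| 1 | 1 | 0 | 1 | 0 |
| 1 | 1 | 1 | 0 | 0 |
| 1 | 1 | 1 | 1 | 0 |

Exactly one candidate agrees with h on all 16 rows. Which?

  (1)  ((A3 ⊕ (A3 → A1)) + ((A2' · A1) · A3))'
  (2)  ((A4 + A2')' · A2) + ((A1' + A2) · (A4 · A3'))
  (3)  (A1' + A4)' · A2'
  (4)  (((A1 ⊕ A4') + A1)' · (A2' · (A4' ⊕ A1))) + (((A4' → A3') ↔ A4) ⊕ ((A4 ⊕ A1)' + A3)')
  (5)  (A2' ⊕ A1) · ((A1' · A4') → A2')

(1) fails at (1,0,0,0): the formula yields 0, h is 1.
(2) fails at (0,0,0,1): the formula yields 1, h is 0.
(4) fails at (0,0,1,0): the formula yields 1, h is 0.
(5) fails at (0,0,0,0): the formula yields 1, h is 0.
(3) is the remaining candidate, and it agrees with h on all 16 inputs.

3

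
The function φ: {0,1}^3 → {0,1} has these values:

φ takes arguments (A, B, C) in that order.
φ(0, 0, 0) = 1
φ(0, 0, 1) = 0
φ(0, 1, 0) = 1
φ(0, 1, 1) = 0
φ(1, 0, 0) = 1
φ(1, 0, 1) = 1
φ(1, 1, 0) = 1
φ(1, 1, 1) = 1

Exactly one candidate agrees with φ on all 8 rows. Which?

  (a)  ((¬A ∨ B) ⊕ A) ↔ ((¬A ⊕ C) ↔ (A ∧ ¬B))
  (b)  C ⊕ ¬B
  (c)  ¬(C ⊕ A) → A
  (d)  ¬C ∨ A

(a): at (0,0,0) it gives 0, but φ = 1 — eliminated.
(b): at (0,1,0) it gives 0, but φ = 1 — eliminated.
(c): at (0,0,0) it gives 0, but φ = 1 — eliminated.
That leaves (d). Evaluating it on every row reproduces the table of φ exactly.

d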